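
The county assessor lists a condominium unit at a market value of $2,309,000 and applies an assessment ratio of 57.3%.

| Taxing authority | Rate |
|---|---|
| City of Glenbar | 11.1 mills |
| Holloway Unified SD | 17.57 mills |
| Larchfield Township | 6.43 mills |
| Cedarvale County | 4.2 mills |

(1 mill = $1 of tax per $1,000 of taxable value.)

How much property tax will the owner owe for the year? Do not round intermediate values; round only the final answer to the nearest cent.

Assessed value = $2,309,000 × 0.573 = $1,323,057
City of Glenbar: $1,323,057 × 0.0111 = $14,685.9327
Holloway Unified SD: $1,323,057 × 0.01757 = $23,246.11149
Larchfield Township: $1,323,057 × 0.00643 = $8,507.25651
Cedarvale County: $1,323,057 × 0.0042 = $5,556.8394
Total = $14,685.9327 + $23,246.11149 + $8,507.25651 + $5,556.8394 = $51,996.1401

$51,996.14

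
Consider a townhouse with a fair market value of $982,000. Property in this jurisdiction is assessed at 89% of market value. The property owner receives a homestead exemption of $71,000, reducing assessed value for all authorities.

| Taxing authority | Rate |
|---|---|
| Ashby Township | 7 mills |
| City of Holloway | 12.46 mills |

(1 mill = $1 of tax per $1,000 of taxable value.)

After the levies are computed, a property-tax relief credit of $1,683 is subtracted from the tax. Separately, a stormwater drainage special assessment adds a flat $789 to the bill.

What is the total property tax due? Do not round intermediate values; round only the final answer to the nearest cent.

Assessed value = $982,000 × 0.89 = $873,980
Taxable value = $873,980 − $71,000 = $802,980
Ashby Township: $802,980 × 0.007 = $5,620.86
City of Holloway: $802,980 × 0.01246 = $10,005.1308
Levies subtotal = $15,625.9908
After credit = $15,625.9908 − $1,683 = $13,942.9908
Total = $13,942.9908 + $789 = $14,731.9908

$14,731.99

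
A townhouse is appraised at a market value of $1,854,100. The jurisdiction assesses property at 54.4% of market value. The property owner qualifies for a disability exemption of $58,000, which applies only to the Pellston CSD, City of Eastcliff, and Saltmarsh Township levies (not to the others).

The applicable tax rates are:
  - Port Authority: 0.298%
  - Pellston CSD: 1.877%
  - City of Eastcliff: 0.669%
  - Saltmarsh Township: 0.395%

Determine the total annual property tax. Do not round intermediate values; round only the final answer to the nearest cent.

$30,963.76

Assessed value = $1,854,100 × 0.544 = $1,008,630.4
Port Authority: $1,008,630.4 × 0.00298 = $3,005.718592
Pellston CSD: ($1,008,630.4 − $58,000) × 0.01877 = $950,630.4 × 0.01877 = $17,843.332608
City of Eastcliff: ($1,008,630.4 − $58,000) × 0.00669 = $950,630.4 × 0.00669 = $6,359.717376
Saltmarsh Township: ($1,008,630.4 − $58,000) × 0.00395 = $950,630.4 × 0.00395 = $3,754.99008
Total = $30,963.758656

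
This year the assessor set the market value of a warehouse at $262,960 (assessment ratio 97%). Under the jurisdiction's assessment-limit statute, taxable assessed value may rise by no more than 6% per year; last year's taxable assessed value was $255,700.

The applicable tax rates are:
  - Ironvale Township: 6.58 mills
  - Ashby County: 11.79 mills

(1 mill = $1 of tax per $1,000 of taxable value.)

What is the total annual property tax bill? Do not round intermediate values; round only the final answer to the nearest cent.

Uncapped assessed value = $262,960 × 0.97 = $255,071.2
Cap limit = $255,700 × 1.06 = $271,042
Taxable assessed value = min($255,071.2, $271,042) = $255,071.2 (cap does not bind)
Ironvale Township: $255,071.2 × 0.00658 = $1,678.368496
Ashby County: $255,071.2 × 0.01179 = $3,007.289448
Total = $4,685.657944

$4,685.66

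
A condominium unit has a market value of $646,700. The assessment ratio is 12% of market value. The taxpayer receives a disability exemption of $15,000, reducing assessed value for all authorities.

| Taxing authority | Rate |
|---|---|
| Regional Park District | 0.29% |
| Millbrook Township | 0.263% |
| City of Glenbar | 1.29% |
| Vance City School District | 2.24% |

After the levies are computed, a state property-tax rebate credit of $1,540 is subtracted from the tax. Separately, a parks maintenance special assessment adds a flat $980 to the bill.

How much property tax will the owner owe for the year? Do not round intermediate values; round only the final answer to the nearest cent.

$1,996.12

Assessed value = $646,700 × 0.12 = $77,604
Taxable value = $77,604 − $15,000 = $62,604
Regional Park District: $62,604 × 0.0029 = $181.5516
Millbrook Township: $62,604 × 0.00263 = $164.64852
City of Glenbar: $62,604 × 0.0129 = $807.5916
Vance City School District: $62,604 × 0.0224 = $1,402.3296
Levies subtotal = $2,556.12132
After credit = $2,556.12132 − $1,540 = $1,016.12132
Total = $1,016.12132 + $980 = $1,996.12132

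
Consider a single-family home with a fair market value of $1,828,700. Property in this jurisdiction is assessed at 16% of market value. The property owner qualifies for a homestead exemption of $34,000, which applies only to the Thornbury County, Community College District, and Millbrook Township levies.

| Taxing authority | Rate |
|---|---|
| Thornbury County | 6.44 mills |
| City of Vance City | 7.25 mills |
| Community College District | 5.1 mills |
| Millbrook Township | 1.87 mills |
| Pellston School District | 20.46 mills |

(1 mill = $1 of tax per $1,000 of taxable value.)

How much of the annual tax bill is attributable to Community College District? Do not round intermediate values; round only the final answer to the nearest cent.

$1,318.82

Assessed value = $1,828,700 × 0.16 = $292,592
Community College District taxable value = $292,592 − $34,000 = $258,592
Community College District levy = $258,592 × 0.0051 = $1,318.8192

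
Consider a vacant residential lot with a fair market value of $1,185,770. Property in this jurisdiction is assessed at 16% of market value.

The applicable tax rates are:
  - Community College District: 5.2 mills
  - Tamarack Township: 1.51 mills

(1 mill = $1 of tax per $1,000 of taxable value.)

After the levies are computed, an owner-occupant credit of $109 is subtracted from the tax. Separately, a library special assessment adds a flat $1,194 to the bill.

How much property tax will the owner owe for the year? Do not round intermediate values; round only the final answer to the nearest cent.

Assessed value = $1,185,770 × 0.16 = $189,723.2
Community College District: $189,723.2 × 0.0052 = $986.56064
Tamarack Township: $189,723.2 × 0.00151 = $286.482032
Levies subtotal = $1,273.042672
After credit = $1,273.042672 − $109 = $1,164.042672
Total = $1,164.042672 + $1,194 = $2,358.042672

$2,358.04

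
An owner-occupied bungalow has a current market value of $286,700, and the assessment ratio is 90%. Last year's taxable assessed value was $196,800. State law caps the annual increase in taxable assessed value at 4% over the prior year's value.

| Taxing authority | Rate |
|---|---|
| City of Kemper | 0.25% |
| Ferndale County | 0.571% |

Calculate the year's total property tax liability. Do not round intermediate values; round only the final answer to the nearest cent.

$1,680.36

Uncapped assessed value = $286,700 × 0.9 = $258,030
Cap limit = $196,800 × 1.04 = $204,672
Taxable assessed value = min($258,030, $204,672) = $204,672 (cap binds)
City of Kemper: $204,672 × 0.0025 = $511.68
Ferndale County: $204,672 × 0.00571 = $1,168.67712
Total = $1,680.35712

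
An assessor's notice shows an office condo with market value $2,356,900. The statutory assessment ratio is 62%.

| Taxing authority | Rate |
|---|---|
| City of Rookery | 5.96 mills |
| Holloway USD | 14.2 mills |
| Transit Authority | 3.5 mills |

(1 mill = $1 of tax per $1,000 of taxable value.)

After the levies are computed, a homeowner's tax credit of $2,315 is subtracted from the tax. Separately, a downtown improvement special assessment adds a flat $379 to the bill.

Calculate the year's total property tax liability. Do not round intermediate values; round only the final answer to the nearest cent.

$32,637.84

Assessed value = $2,356,900 × 0.62 = $1,461,278
City of Rookery: $1,461,278 × 0.00596 = $8,709.21688
Holloway USD: $1,461,278 × 0.0142 = $20,750.1476
Transit Authority: $1,461,278 × 0.0035 = $5,114.473
Levies subtotal = $34,573.83748
After credit = $34,573.83748 − $2,315 = $32,258.83748
Total = $32,258.83748 + $379 = $32,637.83748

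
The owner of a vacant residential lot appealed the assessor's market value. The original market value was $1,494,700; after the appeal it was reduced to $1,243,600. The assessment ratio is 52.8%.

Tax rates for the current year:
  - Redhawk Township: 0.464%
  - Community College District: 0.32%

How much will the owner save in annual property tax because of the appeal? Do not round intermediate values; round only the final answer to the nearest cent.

Old assessed value = $1,494,700 × 0.528 = $789,201.6
New assessed value = $1,243,600 × 0.528 = $656,620.8
Combined rate = 0.00464 + 0.0032 = 0.00784
Old tax = $789,201.6 × 0.00784 = $6,187.340544
New tax = $656,620.8 × 0.00784 = $5,147.907072
Reduction = $6,187.340544 − $5,147.907072 = $1,039.433472

$1,039.43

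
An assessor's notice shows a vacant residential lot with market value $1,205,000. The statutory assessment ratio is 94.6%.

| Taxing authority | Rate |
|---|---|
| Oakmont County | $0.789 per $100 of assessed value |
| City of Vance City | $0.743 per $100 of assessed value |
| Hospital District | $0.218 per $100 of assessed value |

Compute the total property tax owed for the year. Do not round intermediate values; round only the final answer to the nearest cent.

Assessed value = $1,205,000 × 0.946 = $1,139,930
Oakmont County: $1,139,930 × 0.00789 = $8,994.0477
City of Vance City: $1,139,930 × 0.00743 = $8,469.6799
Hospital District: $1,139,930 × 0.00218 = $2,485.0474
Total = $8,994.0477 + $8,469.6799 + $2,485.0474 = $19,948.775

$19,948.78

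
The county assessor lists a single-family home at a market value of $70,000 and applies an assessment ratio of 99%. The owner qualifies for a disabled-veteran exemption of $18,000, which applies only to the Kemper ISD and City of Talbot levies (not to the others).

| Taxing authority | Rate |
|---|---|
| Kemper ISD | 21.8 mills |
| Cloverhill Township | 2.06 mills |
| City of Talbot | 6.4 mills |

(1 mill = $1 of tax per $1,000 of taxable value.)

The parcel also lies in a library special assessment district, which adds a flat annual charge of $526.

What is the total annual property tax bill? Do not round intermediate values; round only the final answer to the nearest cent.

$2,115.42

Assessed value = $70,000 × 0.99 = $69,300
Kemper ISD: ($69,300 − $18,000) × 0.0218 = $51,300 × 0.0218 = $1,118.34
Cloverhill Township: $69,300 × 0.00206 = $142.758
City of Talbot: ($69,300 − $18,000) × 0.0064 = $51,300 × 0.0064 = $328.32
Levies subtotal = $1,589.418
Total = $1,589.418 + $526 = $2,115.418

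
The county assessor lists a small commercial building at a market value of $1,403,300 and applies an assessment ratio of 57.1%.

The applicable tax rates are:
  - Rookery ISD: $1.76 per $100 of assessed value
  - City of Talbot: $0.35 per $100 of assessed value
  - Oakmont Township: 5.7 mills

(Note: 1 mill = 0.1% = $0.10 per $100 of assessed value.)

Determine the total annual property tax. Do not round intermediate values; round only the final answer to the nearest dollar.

$21,474

Assessed value = $1,403,300 × 0.571 = $801,284.3
Rookery ISD: $801,284.3 × 0.0176 = $14,102.60368
City of Talbot: $801,284.3 × 0.0035 = $2,804.49505
Oakmont Township: $801,284.3 × 0.0057 = $4,567.32051
Total = $21,474.41924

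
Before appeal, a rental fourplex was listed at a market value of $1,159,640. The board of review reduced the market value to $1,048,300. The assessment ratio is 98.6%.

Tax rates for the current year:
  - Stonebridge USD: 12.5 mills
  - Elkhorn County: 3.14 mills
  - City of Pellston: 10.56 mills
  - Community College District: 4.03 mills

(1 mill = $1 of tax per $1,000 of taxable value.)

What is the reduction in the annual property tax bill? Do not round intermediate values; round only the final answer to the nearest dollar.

$3,319

Old assessed value = $1,159,640 × 0.986 = $1,143,405.04
New assessed value = $1,048,300 × 0.986 = $1,033,623.8
Combined rate = 0.0125 + 0.00314 + 0.01056 + 0.00403 = 0.03023
Old tax = $1,143,405.04 × 0.03023 = $34,565.1343592
New tax = $1,033,623.8 × 0.03023 = $31,246.447474
Reduction = $34,565.1343592 − $31,246.447474 = $3,318.6868852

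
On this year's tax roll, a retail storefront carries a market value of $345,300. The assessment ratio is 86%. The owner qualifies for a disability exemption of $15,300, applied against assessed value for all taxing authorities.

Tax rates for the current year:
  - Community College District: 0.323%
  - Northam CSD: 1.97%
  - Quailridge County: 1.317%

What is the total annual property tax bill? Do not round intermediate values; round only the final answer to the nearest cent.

Assessed value = $345,300 × 0.86 = $296,958
Taxable value = $296,958 − $15,300 = $281,658
Community College District: $281,658 × 0.00323 = $909.75534
Northam CSD: $281,658 × 0.0197 = $5,548.6626
Quailridge County: $281,658 × 0.01317 = $3,709.43586
Total = $909.75534 + $5,548.6626 + $3,709.43586 = $10,167.8538

$10,167.85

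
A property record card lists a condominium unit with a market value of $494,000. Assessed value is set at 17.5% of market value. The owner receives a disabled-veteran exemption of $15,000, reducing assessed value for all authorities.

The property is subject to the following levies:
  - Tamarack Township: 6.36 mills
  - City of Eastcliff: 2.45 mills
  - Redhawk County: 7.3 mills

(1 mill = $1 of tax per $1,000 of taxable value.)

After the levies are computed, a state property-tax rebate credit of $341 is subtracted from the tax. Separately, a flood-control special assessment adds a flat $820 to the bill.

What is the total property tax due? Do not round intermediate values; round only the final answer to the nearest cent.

$1,630.06

Assessed value = $494,000 × 0.175 = $86,450
Taxable value = $86,450 − $15,000 = $71,450
Tamarack Township: $71,450 × 0.00636 = $454.422
City of Eastcliff: $71,450 × 0.00245 = $175.0525
Redhawk County: $71,450 × 0.0073 = $521.585
Levies subtotal = $1,151.0595
After credit = $1,151.0595 − $341 = $810.0595
Total = $810.0595 + $820 = $1,630.0595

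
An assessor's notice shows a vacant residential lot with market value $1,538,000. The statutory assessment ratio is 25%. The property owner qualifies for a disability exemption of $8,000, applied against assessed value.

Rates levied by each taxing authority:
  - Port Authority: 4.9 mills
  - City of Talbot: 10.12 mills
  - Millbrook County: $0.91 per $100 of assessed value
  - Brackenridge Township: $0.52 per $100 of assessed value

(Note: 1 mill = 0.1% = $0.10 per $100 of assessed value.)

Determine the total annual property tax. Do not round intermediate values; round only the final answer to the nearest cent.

$11,038.98

Assessed value = $1,538,000 × 0.25 = $384,500
Taxable value = $384,500 − $8,000 = $376,500
Port Authority: $376,500 × 0.0049 = $1,844.85
City of Talbot: $376,500 × 0.01012 = $3,810.18
Millbrook County: $376,500 × 0.0091 = $3,426.15
Brackenridge Township: $376,500 × 0.0052 = $1,957.8
Total = $11,038.98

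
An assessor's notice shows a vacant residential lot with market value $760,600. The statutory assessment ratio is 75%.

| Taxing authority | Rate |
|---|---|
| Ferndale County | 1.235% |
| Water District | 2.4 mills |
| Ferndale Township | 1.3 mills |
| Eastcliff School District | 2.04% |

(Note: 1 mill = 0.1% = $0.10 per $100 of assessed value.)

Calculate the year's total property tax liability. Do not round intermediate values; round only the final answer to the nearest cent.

Assessed value = $760,600 × 0.75 = $570,450
Ferndale County: $570,450 × 0.01235 = $7,045.0575
Water District: $570,450 × 0.0024 = $1,369.08
Ferndale Township: $570,450 × 0.0013 = $741.585
Eastcliff School District: $570,450 × 0.0204 = $11,637.18
Total = $20,792.9025

$20,792.90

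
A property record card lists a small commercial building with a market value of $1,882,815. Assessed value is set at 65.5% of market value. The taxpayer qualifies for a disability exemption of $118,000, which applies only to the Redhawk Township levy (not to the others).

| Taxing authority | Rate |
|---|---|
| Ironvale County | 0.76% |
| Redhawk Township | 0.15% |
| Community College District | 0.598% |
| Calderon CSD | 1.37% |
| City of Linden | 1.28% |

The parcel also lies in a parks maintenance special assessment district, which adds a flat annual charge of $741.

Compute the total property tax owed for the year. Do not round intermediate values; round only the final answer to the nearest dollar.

$51,842

Assessed value = $1,882,815 × 0.655 = $1,233,243.825
Ironvale County: $1,233,243.825 × 0.0076 = $9,372.65307
Redhawk Township: ($1,233,243.825 − $118,000) × 0.0015 = $1,115,243.825 × 0.0015 = $1,672.8657375
Community College District: $1,233,243.825 × 0.00598 = $7,374.7980735
Calderon CSD: $1,233,243.825 × 0.0137 = $16,895.4404025
City of Linden: $1,233,243.825 × 0.0128 = $15,785.52096
Levies subtotal = $51,101.2782435
Total = $51,101.2782435 + $741 = $51,842.2782435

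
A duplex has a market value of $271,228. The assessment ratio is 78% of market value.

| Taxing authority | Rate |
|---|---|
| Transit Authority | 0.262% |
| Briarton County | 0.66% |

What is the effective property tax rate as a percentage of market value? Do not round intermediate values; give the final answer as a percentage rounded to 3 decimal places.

0.719%

Assessed value = $271,228 × 0.78 = $211,557.84
Transit Authority: $211,557.84 × 0.00262 = $554.2815408
Briarton County: $211,557.84 × 0.0066 = $1,396.281744
Total tax = $1,950.5632848
Effective rate = $1,950.5632848 ÷ $271,228 = 0.719% of market value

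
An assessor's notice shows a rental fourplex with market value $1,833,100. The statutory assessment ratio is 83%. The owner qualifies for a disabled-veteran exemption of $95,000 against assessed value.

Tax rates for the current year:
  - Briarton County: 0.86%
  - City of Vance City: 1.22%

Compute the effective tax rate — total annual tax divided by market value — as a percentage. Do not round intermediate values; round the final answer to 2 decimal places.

Assessed value = $1,833,100 × 0.83 = $1,521,473
Taxable value = $1,521,473 − $95,000 = $1,426,473
Briarton County: $1,426,473 × 0.0086 = $12,267.6678
City of Vance City: $1,426,473 × 0.0122 = $17,402.9706
Total tax = $29,670.6384
Effective rate = $29,670.6384 ÷ $1,833,100 = 1.62% of market value

1.62%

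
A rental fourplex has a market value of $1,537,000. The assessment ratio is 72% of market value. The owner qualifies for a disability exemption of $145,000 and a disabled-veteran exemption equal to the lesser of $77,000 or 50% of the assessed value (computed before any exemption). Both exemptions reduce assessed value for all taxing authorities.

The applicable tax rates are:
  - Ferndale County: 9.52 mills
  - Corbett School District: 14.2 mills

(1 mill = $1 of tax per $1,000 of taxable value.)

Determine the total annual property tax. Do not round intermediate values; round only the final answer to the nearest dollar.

Assessed value = $1,537,000 × 0.72 = $1,106,640
Disabled-veteran exemption = min($77,000, 50% × $1,106,640) = min($77,000, $553,320) = $77,000 (dollar cap binds)
Taxable value = $1,106,640 − $145,000 − $77,000 = $884,640
Ferndale County: $884,640 × 0.00952 = $8,421.7728
Corbett School District: $884,640 × 0.0142 = $12,561.888
Total = $20,983.6608

$20,984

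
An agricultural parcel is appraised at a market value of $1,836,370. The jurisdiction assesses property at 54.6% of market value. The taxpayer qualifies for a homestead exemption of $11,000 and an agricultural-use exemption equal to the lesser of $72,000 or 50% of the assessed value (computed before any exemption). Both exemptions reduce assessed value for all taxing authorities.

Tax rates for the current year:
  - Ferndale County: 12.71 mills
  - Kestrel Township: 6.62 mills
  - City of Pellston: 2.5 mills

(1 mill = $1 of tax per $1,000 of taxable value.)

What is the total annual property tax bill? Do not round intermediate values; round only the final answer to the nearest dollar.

$20,076

Assessed value = $1,836,370 × 0.546 = $1,002,658.02
Agricultural-use exemption = min($72,000, 50% × $1,002,658.02) = min($72,000, $501,329.01) = $72,000 (dollar cap binds)
Taxable value = $1,002,658.02 − $11,000 − $72,000 = $919,658.02
Ferndale County: $919,658.02 × 0.01271 = $11,688.8534342
Kestrel Township: $919,658.02 × 0.00662 = $6,088.1360924
City of Pellston: $919,658.02 × 0.0025 = $2,299.14505
Total = $20,076.1345766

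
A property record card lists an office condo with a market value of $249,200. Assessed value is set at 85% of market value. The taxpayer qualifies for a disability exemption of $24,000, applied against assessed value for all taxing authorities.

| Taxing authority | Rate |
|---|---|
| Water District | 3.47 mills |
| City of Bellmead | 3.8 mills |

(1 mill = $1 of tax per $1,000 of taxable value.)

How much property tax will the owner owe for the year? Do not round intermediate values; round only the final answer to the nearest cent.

Assessed value = $249,200 × 0.85 = $211,820
Taxable value = $211,820 − $24,000 = $187,820
Water District: $187,820 × 0.00347 = $651.7354
City of Bellmead: $187,820 × 0.0038 = $713.716
Total = $651.7354 + $713.716 = $1,365.4514

$1,365.45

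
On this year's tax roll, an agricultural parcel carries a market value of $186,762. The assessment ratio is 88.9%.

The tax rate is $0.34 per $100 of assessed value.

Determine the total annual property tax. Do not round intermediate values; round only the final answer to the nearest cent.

Assessed value = $186,762 × 0.889 = $166,031.418
Tax = $166,031.418 × 0.0034 = $564.5068212

$564.51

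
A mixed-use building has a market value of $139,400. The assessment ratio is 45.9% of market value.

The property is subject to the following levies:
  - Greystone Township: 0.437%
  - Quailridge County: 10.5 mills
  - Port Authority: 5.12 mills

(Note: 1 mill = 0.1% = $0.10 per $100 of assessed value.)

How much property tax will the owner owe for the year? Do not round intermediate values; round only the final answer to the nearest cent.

$1,279.05

Assessed value = $139,400 × 0.459 = $63,984.6
Greystone Township: $63,984.6 × 0.00437 = $279.612702
Quailridge County: $63,984.6 × 0.0105 = $671.8383
Port Authority: $63,984.6 × 0.00512 = $327.601152
Total = $1,279.052154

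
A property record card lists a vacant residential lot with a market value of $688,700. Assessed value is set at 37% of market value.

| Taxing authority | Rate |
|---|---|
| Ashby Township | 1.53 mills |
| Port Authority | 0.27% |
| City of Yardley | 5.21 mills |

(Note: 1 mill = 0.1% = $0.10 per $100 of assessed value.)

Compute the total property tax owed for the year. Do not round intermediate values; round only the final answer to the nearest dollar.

Assessed value = $688,700 × 0.37 = $254,819
Ashby Township: $254,819 × 0.00153 = $389.87307
Port Authority: $254,819 × 0.0027 = $688.0113
City of Yardley: $254,819 × 0.00521 = $1,327.60699
Total = $2,405.49136

$2,405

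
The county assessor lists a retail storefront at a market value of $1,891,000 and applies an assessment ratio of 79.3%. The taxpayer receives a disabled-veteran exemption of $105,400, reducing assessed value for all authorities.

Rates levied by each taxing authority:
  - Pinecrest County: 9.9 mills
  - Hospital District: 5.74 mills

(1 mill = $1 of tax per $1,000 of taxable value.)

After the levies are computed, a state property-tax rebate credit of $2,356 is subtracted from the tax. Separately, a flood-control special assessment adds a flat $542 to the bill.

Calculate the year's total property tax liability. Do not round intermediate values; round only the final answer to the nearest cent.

Assessed value = $1,891,000 × 0.793 = $1,499,563
Taxable value = $1,499,563 − $105,400 = $1,394,163
Pinecrest County: $1,394,163 × 0.0099 = $13,802.2137
Hospital District: $1,394,163 × 0.00574 = $8,002.49562
Levies subtotal = $21,804.70932
After credit = $21,804.70932 − $2,356 = $19,448.70932
Total = $19,448.70932 + $542 = $19,990.70932

$19,990.71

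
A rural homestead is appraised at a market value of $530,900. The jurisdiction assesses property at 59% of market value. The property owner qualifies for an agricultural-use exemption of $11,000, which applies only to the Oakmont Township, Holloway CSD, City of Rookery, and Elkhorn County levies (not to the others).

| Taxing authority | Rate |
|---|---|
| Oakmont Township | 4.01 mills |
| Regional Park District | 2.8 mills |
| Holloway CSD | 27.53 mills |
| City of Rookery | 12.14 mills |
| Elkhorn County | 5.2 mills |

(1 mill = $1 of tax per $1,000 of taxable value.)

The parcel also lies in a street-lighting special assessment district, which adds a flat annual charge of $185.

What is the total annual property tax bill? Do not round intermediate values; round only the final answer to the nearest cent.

$15,835.10

Assessed value = $530,900 × 0.59 = $313,231
Oakmont Township: ($313,231 − $11,000) × 0.00401 = $302,231 × 0.00401 = $1,211.94631
Regional Park District: $313,231 × 0.0028 = $877.0468
Holloway CSD: ($313,231 − $11,000) × 0.02753 = $302,231 × 0.02753 = $8,320.41943
City of Rookery: ($313,231 − $11,000) × 0.01214 = $302,231 × 0.01214 = $3,669.08434
Elkhorn County: ($313,231 − $11,000) × 0.0052 = $302,231 × 0.0052 = $1,571.6012
Levies subtotal = $15,650.09808
Total = $15,650.09808 + $185 = $15,835.09808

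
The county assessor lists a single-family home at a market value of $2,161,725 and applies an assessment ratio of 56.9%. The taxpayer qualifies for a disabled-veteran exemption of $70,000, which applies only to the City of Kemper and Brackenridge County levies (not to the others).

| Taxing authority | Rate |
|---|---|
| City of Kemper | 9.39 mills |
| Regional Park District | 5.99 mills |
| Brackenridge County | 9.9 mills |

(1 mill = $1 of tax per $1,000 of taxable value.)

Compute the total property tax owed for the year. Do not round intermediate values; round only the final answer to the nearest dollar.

Assessed value = $2,161,725 × 0.569 = $1,230,021.525
City of Kemper: ($1,230,021.525 − $70,000) × 0.00939 = $1,160,021.525 × 0.00939 = $10,892.60211975
Regional Park District: $1,230,021.525 × 0.00599 = $7,367.82893475
Brackenridge County: ($1,230,021.525 − $70,000) × 0.0099 = $1,160,021.525 × 0.0099 = $11,484.2130975
Total = $29,744.644152

$29,745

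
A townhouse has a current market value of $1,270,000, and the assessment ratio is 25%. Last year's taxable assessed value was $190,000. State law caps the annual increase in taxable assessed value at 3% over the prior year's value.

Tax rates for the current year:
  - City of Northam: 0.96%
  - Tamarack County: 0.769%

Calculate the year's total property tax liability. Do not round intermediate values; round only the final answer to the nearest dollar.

$3,384

Uncapped assessed value = $1,270,000 × 0.25 = $317,500
Cap limit = $190,000 × 1.03 = $195,700
Taxable assessed value = min($317,500, $195,700) = $195,700 (cap binds)
City of Northam: $195,700 × 0.0096 = $1,878.72
Tamarack County: $195,700 × 0.00769 = $1,504.933
Total = $3,383.653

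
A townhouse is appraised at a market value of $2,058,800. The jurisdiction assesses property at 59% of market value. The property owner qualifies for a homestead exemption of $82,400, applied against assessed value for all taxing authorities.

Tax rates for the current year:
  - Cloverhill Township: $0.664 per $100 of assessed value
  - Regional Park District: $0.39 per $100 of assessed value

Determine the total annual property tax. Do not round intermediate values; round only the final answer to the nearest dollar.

$11,934

Assessed value = $2,058,800 × 0.59 = $1,214,692
Taxable value = $1,214,692 − $82,400 = $1,132,292
Cloverhill Township: $1,132,292 × 0.00664 = $7,518.41888
Regional Park District: $1,132,292 × 0.0039 = $4,415.9388
Total = $7,518.41888 + $4,415.9388 = $11,934.35768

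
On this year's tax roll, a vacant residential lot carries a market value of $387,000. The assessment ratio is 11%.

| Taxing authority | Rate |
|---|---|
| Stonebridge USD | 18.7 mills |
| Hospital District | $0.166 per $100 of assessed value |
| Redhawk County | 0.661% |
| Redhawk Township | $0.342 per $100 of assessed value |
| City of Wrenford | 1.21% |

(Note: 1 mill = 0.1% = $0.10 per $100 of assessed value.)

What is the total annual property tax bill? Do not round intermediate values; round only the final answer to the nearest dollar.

Assessed value = $387,000 × 0.11 = $42,570
Stonebridge USD: $42,570 × 0.0187 = $796.059
Hospital District: $42,570 × 0.00166 = $70.6662
Redhawk County: $42,570 × 0.00661 = $281.3877
Redhawk Township: $42,570 × 0.00342 = $145.5894
City of Wrenford: $42,570 × 0.0121 = $515.097
Total = $1,808.7993

$1,809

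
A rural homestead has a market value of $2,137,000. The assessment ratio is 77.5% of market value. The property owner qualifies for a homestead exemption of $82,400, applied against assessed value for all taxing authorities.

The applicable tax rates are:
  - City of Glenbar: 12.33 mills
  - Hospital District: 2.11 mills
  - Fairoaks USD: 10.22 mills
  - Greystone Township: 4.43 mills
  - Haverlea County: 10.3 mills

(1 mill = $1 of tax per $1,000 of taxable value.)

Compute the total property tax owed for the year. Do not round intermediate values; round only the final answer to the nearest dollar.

Assessed value = $2,137,000 × 0.775 = $1,656,175
Taxable value = $1,656,175 − $82,400 = $1,573,775
City of Glenbar: $1,573,775 × 0.01233 = $19,404.64575
Hospital District: $1,573,775 × 0.00211 = $3,320.66525
Fairoaks USD: $1,573,775 × 0.01022 = $16,083.9805
Greystone Township: $1,573,775 × 0.00443 = $6,971.82325
Haverlea County: $1,573,775 × 0.0103 = $16,209.8825
Total = $19,404.64575 + $3,320.66525 + $16,083.9805 + $6,971.82325 + $16,209.8825 = $61,990.99725

$61,991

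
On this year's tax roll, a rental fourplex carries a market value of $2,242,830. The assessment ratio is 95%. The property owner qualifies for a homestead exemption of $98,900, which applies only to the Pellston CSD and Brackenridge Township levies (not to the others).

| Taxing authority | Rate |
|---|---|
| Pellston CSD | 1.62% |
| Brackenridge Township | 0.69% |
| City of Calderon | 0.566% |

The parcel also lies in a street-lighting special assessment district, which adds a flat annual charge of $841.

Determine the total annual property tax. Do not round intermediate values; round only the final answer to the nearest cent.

$59,835.01

Assessed value = $2,242,830 × 0.95 = $2,130,688.5
Pellston CSD: ($2,130,688.5 − $98,900) × 0.0162 = $2,031,788.5 × 0.0162 = $32,914.9737
Brackenridge Township: ($2,130,688.5 − $98,900) × 0.0069 = $2,031,788.5 × 0.0069 = $14,019.34065
City of Calderon: $2,130,688.5 × 0.00566 = $12,059.69691
Levies subtotal = $58,994.01126
Total = $58,994.01126 + $841 = $59,835.01126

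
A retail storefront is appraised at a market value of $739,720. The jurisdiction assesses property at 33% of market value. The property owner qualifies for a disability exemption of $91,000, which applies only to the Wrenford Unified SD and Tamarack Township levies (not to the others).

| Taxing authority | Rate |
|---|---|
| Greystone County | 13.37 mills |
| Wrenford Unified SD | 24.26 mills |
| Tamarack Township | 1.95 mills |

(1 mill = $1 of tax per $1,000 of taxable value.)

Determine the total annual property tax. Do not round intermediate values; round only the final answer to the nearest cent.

$7,276.67

Assessed value = $739,720 × 0.33 = $244,107.6
Greystone County: $244,107.6 × 0.01337 = $3,263.718612
Wrenford Unified SD: ($244,107.6 − $91,000) × 0.02426 = $153,107.6 × 0.02426 = $3,714.390376
Tamarack Township: ($244,107.6 − $91,000) × 0.00195 = $153,107.6 × 0.00195 = $298.55982
Total = $7,276.668808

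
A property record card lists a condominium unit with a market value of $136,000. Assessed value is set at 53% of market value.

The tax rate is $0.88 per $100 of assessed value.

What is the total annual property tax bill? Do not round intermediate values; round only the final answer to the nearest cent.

Assessed value = $136,000 × 0.53 = $72,080
Tax = $72,080 × 0.0088 = $634.304

$634.30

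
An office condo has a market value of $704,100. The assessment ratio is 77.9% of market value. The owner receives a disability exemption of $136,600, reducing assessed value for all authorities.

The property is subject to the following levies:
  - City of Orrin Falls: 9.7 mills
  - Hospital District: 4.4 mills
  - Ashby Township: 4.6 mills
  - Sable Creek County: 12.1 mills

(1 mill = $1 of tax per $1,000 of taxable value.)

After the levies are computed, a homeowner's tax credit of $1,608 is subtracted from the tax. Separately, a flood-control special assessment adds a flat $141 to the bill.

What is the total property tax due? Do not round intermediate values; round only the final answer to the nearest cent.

$11,219.33

Assessed value = $704,100 × 0.779 = $548,493.9
Taxable value = $548,493.9 − $136,600 = $411,893.9
City of Orrin Falls: $411,893.9 × 0.0097 = $3,995.37083
Hospital District: $411,893.9 × 0.0044 = $1,812.33316
Ashby Township: $411,893.9 × 0.0046 = $1,894.71194
Sable Creek County: $411,893.9 × 0.0121 = $4,983.91619
Levies subtotal = $12,686.33212
After credit = $12,686.33212 − $1,608 = $11,078.33212
Total = $11,078.33212 + $141 = $11,219.33212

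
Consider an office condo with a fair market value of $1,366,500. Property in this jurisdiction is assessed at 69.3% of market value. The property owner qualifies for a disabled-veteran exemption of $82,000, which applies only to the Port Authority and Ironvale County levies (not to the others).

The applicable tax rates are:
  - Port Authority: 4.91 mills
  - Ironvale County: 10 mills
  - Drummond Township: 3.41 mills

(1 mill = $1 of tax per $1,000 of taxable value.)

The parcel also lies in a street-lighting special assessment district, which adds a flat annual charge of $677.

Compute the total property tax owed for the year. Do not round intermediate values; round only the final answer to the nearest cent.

$16,803.14

Assessed value = $1,366,500 × 0.693 = $946,984.5
Port Authority: ($946,984.5 − $82,000) × 0.00491 = $864,984.5 × 0.00491 = $4,247.073895
Ironvale County: ($946,984.5 − $82,000) × 0.01 = $864,984.5 × 0.01 = $8,649.845
Drummond Township: $946,984.5 × 0.00341 = $3,229.217145
Levies subtotal = $16,126.13604
Total = $16,126.13604 + $677 = $16,803.13604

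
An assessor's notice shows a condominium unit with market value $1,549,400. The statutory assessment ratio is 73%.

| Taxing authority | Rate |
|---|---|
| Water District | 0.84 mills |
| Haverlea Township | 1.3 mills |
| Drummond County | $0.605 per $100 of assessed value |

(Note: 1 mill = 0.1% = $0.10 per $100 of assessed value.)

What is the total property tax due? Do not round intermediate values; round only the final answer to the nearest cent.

$9,263.40

Assessed value = $1,549,400 × 0.73 = $1,131,062
Water District: $1,131,062 × 0.00084 = $950.09208
Haverlea Township: $1,131,062 × 0.0013 = $1,470.3806
Drummond County: $1,131,062 × 0.00605 = $6,842.9251
Total = $9,263.39778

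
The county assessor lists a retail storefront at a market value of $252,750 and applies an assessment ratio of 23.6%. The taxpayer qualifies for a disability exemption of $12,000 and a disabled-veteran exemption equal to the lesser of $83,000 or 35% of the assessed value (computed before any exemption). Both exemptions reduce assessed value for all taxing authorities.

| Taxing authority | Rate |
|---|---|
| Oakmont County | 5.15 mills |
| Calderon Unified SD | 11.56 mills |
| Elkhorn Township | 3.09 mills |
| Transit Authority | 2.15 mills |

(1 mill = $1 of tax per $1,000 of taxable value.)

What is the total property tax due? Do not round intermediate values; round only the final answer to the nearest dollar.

$588

Assessed value = $252,750 × 0.236 = $59,649
Disabled-veteran exemption = min($83,000, 35% × $59,649) = min($83,000, $20,877.15) = $20,877.15 (percentage binds)
Taxable value = $59,649 − $12,000 − $20,877.15 = $26,771.85
Oakmont County: $26,771.85 × 0.00515 = $137.8750275
Calderon Unified SD: $26,771.85 × 0.01156 = $309.482586
Elkhorn Township: $26,771.85 × 0.00309 = $82.7250165
Transit Authority: $26,771.85 × 0.00215 = $57.5594775
Total = $587.6421075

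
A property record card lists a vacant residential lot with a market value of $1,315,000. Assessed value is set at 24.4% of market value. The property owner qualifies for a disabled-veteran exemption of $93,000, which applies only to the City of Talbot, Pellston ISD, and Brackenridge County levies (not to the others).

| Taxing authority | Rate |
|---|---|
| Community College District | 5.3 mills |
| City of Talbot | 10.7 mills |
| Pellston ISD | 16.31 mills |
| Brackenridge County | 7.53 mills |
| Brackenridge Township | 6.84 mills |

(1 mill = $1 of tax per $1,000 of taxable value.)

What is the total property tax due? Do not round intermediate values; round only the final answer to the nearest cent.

$11,765.52

Assessed value = $1,315,000 × 0.244 = $320,860
Community College District: $320,860 × 0.0053 = $1,700.558
City of Talbot: ($320,860 − $93,000) × 0.0107 = $227,860 × 0.0107 = $2,438.102
Pellston ISD: ($320,860 − $93,000) × 0.01631 = $227,860 × 0.01631 = $3,716.3966
Brackenridge County: ($320,860 − $93,000) × 0.00753 = $227,860 × 0.00753 = $1,715.7858
Brackenridge Township: $320,860 × 0.00684 = $2,194.6824
Total = $11,765.5248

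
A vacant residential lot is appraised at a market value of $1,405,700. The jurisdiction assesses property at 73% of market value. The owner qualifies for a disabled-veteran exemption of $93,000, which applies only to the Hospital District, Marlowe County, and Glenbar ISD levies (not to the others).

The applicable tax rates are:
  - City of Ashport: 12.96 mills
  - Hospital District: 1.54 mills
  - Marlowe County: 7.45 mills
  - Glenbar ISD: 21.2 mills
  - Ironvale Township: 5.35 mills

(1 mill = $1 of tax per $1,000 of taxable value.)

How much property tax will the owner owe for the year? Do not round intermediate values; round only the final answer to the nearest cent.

Assessed value = $1,405,700 × 0.73 = $1,026,161
City of Ashport: $1,026,161 × 0.01296 = $13,299.04656
Hospital District: ($1,026,161 − $93,000) × 0.00154 = $933,161 × 0.00154 = $1,437.06794
Marlowe County: ($1,026,161 − $93,000) × 0.00745 = $933,161 × 0.00745 = $6,952.04945
Glenbar ISD: ($1,026,161 − $93,000) × 0.0212 = $933,161 × 0.0212 = $19,783.0132
Ironvale Township: $1,026,161 × 0.00535 = $5,489.96135
Total = $46,961.1385

$46,961.14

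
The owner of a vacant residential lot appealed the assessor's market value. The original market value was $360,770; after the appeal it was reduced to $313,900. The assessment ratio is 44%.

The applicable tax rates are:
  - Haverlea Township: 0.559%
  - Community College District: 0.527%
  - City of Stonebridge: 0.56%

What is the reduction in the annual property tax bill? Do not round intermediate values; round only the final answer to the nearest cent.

Old assessed value = $360,770 × 0.44 = $158,738.8
New assessed value = $313,900 × 0.44 = $138,116
Combined rate = 0.00559 + 0.00527 + 0.0056 = 0.01646
Old tax = $158,738.8 × 0.01646 = $2,612.840648
New tax = $138,116 × 0.01646 = $2,273.38936
Reduction = $2,612.840648 − $2,273.38936 = $339.451288

$339.45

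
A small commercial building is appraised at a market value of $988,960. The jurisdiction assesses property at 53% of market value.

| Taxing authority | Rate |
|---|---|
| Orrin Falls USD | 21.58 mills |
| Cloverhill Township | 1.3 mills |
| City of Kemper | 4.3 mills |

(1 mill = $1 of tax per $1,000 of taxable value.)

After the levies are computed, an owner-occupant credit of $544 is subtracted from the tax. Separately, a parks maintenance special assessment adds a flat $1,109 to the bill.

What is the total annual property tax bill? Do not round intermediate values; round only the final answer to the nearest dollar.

Assessed value = $988,960 × 0.53 = $524,148.8
Orrin Falls USD: $524,148.8 × 0.02158 = $11,311.131104
Cloverhill Township: $524,148.8 × 0.0013 = $681.39344
City of Kemper: $524,148.8 × 0.0043 = $2,253.83984
Levies subtotal = $14,246.364384
After credit = $14,246.364384 − $544 = $13,702.364384
Total = $13,702.364384 + $1,109 = $14,811.364384

$14,811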